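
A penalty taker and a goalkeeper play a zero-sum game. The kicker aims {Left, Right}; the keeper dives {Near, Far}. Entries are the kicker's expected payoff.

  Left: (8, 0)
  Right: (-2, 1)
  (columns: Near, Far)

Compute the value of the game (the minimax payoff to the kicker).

Row minima: Left → 0, Right → -2; maximin = 0.
Column maxima: Near → 8, Far → 1; minimax = 1.
0 ≠ 1, so there is no saddle point; optimal play is mixed.
Let the kicker play Left with probability p. Expected payoff against Near: 8p + (-2)(1−p) = 10p − 2; against Far: 0p + 1(1−p) = −p + 1.
Setting these equal: 10p − 2 = −p + 1 ⇒ 11p = 3 ⇒ p = 3/11, and the value is (10)·(3/11) − 2 = 8/11.
For the keeper: with q = P(Near), equating Left's and Right's payoffs gives 8q = −3q + 1 ⇒ q = 1/11.

8/11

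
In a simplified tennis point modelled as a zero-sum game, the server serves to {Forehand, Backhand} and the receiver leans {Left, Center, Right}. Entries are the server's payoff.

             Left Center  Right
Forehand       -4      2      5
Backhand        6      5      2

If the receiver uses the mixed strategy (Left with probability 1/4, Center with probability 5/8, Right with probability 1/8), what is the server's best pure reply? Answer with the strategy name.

Expected payoff of Forehand: (1/4)·(-4) + (5/8)·2 + (1/8)·5 = 7/8.
Expected payoff of Backhand: (1/4)·6 + (5/8)·5 + (1/8)·2 = 39/8.
The largest is 39/8, so the server's best response is Backhand.

Backhand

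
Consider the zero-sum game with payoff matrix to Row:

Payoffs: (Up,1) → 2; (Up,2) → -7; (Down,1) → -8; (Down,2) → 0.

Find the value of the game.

Row minima: Up → -7, Down → -8; maximin = -7.
Column maxima: 1 → 2, 2 → 0; minimax = 0.
-7 ≠ 0, so there is no saddle point; optimal play is mixed.
Let Row play Up with probability p. Expected payoff against 1: 2p + (-8)(1−p) = 10p − 8; against 2: (-7)p + 0(1−p) = −7p.
Setting these equal: 10p − 8 = −7p ⇒ 17p = 8 ⇒ p = 8/17, and the value is (10)·(8/17) − 8 = -56/17.
For Column: with q = P(1), equating Up's and Down's payoffs gives 9q − 7 = −8q ⇒ q = 7/17.

-56/17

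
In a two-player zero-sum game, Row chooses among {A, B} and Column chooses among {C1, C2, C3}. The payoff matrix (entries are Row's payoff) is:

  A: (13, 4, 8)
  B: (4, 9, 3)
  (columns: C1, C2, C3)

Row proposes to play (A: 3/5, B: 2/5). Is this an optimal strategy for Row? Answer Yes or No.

Yes

Against C1 this mix gives (3/5)·13 + (2/5)·4 = 47/5.
Against C2 this mix gives (3/5)·4 + (2/5)·9 = 6.
Against C3 this mix gives (3/5)·8 + (2/5)·3 = 6.
All of Column's active replies (C2, C3) yield 6, and no column does worse for Row. The mix makes Column indifferent and guarantees 6, so it is optimal.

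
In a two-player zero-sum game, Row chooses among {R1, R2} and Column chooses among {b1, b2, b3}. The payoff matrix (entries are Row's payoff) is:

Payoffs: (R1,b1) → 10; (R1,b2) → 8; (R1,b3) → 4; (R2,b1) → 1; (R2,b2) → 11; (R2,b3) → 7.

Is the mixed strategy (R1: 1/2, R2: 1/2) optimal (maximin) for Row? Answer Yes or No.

Yes

Against b1 this mix gives (1/2)·10 + (1/2)·1 = 11/2.
Against b2 this mix gives (1/2)·8 + (1/2)·11 = 19/2.
Against b3 this mix gives (1/2)·4 + (1/2)·7 = 11/2.
All of Column's active replies (b1, b3) yield 11/2, and no column does worse for Row. The mix makes Column indifferent and guarantees 11/2, so it is optimal.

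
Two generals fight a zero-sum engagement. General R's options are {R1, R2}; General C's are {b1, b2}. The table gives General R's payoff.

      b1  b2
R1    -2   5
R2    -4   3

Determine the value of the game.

-2

Row minima: R1 → -2, R2 → -4; maximin = -2.
Column maxima: b1 → -2, b2 → 5; minimax = -2.
Since maximin = minimax = -2, there is a saddle point and the value is -2.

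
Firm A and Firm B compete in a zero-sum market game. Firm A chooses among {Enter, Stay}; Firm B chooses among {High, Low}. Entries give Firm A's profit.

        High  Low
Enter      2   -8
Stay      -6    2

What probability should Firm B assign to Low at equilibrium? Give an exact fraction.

Row minima: Enter → -8, Stay → -6; maximin = -6.
Column maxima: High → 2, Low → 2; minimax = 2.
-6 ≠ 2, so there is no saddle point; optimal play is mixed.
Let Firm A play Enter with probability p. Expected payoff against High: 2p + (-6)(1−p) = 8p − 6; against Low: (-8)p + 2(1−p) = −10p + 2.
Setting these equal: 8p − 6 = −10p + 2 ⇒ 18p = 8 ⇒ p = 4/9, and the value is (8)·(4/9) − 6 = -22/9.
For Firm B: with q = P(High), equating Enter's and Stay's payoffs gives 10q − 8 = −8q + 2 ⇒ q = 5/9.

4/9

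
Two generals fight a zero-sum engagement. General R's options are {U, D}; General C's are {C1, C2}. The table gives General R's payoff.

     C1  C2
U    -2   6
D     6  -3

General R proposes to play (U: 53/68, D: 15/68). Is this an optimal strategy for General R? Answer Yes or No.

Against C1 this mix gives (53/68)·(-2) + (15/68)·6 = -4/17.
Against C2 this mix gives (53/68)·6 + (15/68)·(-3) = 273/68.
General C will play C1, holding General R to -4/17. Shifting weight toward the row that does better against C1 would raise this floor (the equalizing mix achieves 30/17 against both C1 and C2), so the proposed strategy is not optimal.

No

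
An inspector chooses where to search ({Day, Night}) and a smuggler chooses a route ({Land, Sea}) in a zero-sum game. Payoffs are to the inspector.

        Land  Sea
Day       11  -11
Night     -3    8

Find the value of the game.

Row minima: Day → -11, Night → -3; maximin = -3.
Column maxima: Land → 11, Sea → 8; minimax = 8.
-3 ≠ 8, so there is no saddle point; optimal play is mixed.
Let the inspector play Day with probability p. Expected payoff against Land: 11p + (-3)(1−p) = 14p − 3; against Sea: (-11)p + 8(1−p) = −19p + 8.
Setting these equal: 14p − 3 = −19p + 8 ⇒ 33p = 11 ⇒ p = 1/3, and the value is (14)·(1/3) − 3 = 5/3.
For the smuggler: with q = P(Land), equating Day's and Night's payoffs gives 22q − 11 = −11q + 8 ⇒ q = 19/33.

5/3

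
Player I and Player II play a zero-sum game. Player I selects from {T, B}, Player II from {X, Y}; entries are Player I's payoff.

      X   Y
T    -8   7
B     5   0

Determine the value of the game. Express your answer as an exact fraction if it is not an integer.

Row minima: T → -8, B → 0; maximin = 0.
Column maxima: X → 5, Y → 7; minimax = 5.
0 ≠ 5, so there is no saddle point; optimal play is mixed.
Let Player I play T with probability p. Expected payoff against X: (-8)p + 5(1−p) = −13p + 5; against Y: 7p + 0(1−p) = 7p.
Setting these equal: −13p + 5 = 7p ⇒ −20p = -5 ⇒ p = 1/4, and the value is (-13)·(1/4) + 5 = 7/4.
For Player II: with q = P(X), equating T's and B's payoffs gives −15q + 7 = 5q ⇒ q = 7/20.

7/4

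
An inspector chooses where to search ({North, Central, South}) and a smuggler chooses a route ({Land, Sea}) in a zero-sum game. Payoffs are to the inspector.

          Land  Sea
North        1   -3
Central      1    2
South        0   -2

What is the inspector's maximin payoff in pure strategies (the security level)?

Row minima: North → -3, Central → 1, South → -2.
The best of these is 1.

1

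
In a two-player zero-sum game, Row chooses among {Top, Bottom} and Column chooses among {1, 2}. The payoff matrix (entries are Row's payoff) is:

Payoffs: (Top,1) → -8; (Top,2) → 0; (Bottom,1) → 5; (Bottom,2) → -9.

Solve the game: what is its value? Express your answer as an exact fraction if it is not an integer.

-36/11

Row minima: Top → -8, Bottom → -9; maximin = -8.
Column maxima: 1 → 5, 2 → 0; minimax = 0.
-8 ≠ 0, so there is no saddle point; optimal play is mixed.
Let Row play Top with probability p. Expected payoff against 1: (-8)p + 5(1−p) = −13p + 5; against 2: 0p + (-9)(1−p) = 9p − 9.
Setting these equal: −13p + 5 = 9p − 9 ⇒ −22p = -14 ⇒ p = 7/11, and the value is (-13)·(7/11) + 5 = -36/11.
For Column: with q = P(1), equating Top's and Bottom's payoffs gives −8q = 14q − 9 ⇒ q = 9/22.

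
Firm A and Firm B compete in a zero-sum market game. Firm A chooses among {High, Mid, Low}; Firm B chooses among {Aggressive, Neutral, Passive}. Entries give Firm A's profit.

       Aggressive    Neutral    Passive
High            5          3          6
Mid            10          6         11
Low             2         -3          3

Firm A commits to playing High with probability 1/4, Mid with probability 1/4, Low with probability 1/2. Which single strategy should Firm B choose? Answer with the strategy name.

If Firm B plays Aggressive, Firm A's expected payoff is (1/4)·5 + (1/4)·10 + (1/2)·2 = 19/4.
If Firm B plays Neutral, Firm A's expected payoff is (1/4)·3 + (1/4)·6 + (1/2)·(-3) = 3/4.
If Firm B plays Passive, Firm A's expected payoff is (1/4)·6 + (1/4)·11 + (1/2)·3 = 23/4.
Firm B minimizes Firm A's payoff; the smallest is 3/4, so the best response is Neutral.

Neutral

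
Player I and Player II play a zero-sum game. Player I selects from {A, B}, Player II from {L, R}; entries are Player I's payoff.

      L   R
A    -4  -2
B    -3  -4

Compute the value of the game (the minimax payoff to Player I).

-10/3

Row minima: A → -4, B → -4; maximin = -4.
Column maxima: L → -3, R → -2; minimax = -3.
-4 ≠ -3, so there is no saddle point; optimal play is mixed.
Let Player I play A with probability p. Expected payoff against L: (-4)p + (-3)(1−p) = −p − 3; against R: (-2)p + (-4)(1−p) = 2p − 4.
Setting these equal: −p − 3 = 2p − 4 ⇒ −3p = -1 ⇒ p = 1/3, and the value is (-1)·(1/3) − 3 = -10/3.
For Player II: with q = P(L), equating A's and B's payoffs gives −2q − 2 = q − 4 ⇒ q = 2/3.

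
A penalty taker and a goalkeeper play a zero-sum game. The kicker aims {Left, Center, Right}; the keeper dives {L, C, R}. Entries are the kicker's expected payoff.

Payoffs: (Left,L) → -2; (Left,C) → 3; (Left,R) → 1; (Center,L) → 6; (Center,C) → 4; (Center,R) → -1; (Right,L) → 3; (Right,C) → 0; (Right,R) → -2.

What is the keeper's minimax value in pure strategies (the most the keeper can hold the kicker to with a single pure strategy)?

1

Column maxima: L → 6, C → 4, R → 1.
The smallest of these is 1.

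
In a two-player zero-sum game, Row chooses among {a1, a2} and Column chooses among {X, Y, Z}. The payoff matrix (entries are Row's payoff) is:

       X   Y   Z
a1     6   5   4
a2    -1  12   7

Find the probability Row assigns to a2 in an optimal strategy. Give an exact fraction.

Row minima: a1 → 4, a2 → -1; maximin = 4.
Column maxima: X → 6, Y → 12, Z → 7; minimax = 6.
4 ≠ 6, so there is no saddle point; optimal play is mixed.
Y is strictly dominated by Z (it gives Row strictly more in every row), so Column never plays it.
On the remaining 2×2 (a1, a2 vs X, Z):
Let Row play a1 with probability p. Expected payoff against X: 6p + (-1)(1−p) = 7p − 1; against Z: 4p + 7(1−p) = −3p + 7.
Setting these equal: 7p − 1 = −3p + 7 ⇒ 10p = 8 ⇒ p = 4/5, and the value is (7)·(4/5) − 1 = 23/5.
For Column: with q = P(X), equating a1's and a2's payoffs gives 2q + 4 = −8q + 7 ⇒ q = 3/10.

1/5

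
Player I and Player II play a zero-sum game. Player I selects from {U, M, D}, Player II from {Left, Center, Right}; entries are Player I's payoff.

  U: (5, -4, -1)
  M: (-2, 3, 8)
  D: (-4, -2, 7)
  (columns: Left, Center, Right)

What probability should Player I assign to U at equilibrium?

Row minima: U → -4, M → -2, D → -4; maximin = -2.
Column maxima: Left → 5, Center → 3, Right → 8; minimax = 3.
-2 ≠ 3, so there is no saddle point; optimal play is mixed.
D is strictly dominated by M, so Player I never plays it.
Right is strictly dominated by Center (it gives Player I strictly more in every row), so Player II never plays it.
On the remaining 2×2 (U, M vs Left, Center):
Let Player I play U with probability p. Expected payoff against Left: 5p + (-2)(1−p) = 7p − 2; against Center: (-4)p + 3(1−p) = −7p + 3.
Setting these equal: 7p − 2 = −7p + 3 ⇒ 14p = 5 ⇒ p = 5/14, and the value is (7)·(5/14) − 2 = 1/2.
For Player II: with q = P(Left), equating U's and M's payoffs gives 9q − 4 = −5q + 3 ⇒ q = 1/2.

5/14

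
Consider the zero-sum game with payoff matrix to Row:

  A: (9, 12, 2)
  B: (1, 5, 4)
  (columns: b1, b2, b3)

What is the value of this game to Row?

17/5

Row minima: A → 2, B → 1; maximin = 2.
Column maxima: b1 → 9, b2 → 12, b3 → 4; minimax = 4.
2 ≠ 4, so there is no saddle point; optimal play is mixed.
b2 is strictly dominated by b1 (it gives Row strictly more in every row), so Column never plays it.
On the remaining 2×2 (A, B vs b1, b3):
Let Row play A with probability p. Expected payoff against b1: 9p + 1(1−p) = 8p + 1; against b3: 2p + 4(1−p) = −2p + 4.
Setting these equal: 8p + 1 = −2p + 4 ⇒ 10p = 3 ⇒ p = 3/10, and the value is (8)·(3/10) + 1 = 17/5.
For Column: with q = P(b1), equating A's and B's payoffs gives 7q + 2 = −3q + 4 ⇒ q = 1/5.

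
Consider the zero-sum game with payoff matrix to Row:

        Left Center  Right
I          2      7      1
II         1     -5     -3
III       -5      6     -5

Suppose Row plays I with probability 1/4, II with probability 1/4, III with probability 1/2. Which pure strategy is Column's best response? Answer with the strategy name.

If Column plays Left, Row's expected payoff is (1/4)·2 + (1/4)·1 + (1/2)·(-5) = -7/4.
If Column plays Center, Row's expected payoff is (1/4)·7 + (1/4)·(-5) + (1/2)·6 = 7/2.
If Column plays Right, Row's expected payoff is (1/4)·1 + (1/4)·(-3) + (1/2)·(-5) = -3.
Column minimizes Row's payoff; the smallest is -3, so the best response is Right.

Right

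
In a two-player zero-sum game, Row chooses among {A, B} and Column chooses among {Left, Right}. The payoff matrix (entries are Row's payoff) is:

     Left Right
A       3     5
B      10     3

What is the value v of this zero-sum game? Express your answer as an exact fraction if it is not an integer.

41/9

Row minima: A → 3, B → 3; maximin = 3.
Column maxima: Left → 10, Right → 5; minimax = 5.
3 ≠ 5, so there is no saddle point; optimal play is mixed.
Let Row play A with probability p. Expected payoff against Left: 3p + 10(1−p) = −7p + 10; against Right: 5p + 3(1−p) = 2p + 3.
Setting these equal: −7p + 10 = 2p + 3 ⇒ −9p = -7 ⇒ p = 7/9, and the value is (-7)·(7/9) + 10 = 41/9.
For Column: with q = P(Left), equating A's and B's payoffs gives −2q + 5 = 7q + 3 ⇒ q = 2/9.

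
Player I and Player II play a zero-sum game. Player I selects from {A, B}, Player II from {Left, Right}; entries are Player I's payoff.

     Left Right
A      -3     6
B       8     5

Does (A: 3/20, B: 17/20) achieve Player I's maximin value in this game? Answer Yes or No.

No

Against Left this mix gives (3/20)·(-3) + (17/20)·8 = 127/20.
Against Right this mix gives (3/20)·6 + (17/20)·5 = 103/20.
Player II will play Right, holding Player I to 103/20. Shifting weight toward the row that does better against Right would raise this floor (the equalizing mix achieves 21/4 against both Right and Left), so the proposed strategy is not optimal.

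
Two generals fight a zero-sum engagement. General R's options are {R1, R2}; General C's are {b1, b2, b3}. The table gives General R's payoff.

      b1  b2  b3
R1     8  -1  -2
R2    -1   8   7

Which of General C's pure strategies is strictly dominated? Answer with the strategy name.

b2

b3 holds General R's payoff strictly below b2 in every row: -2 < -1, 7 < 8.
So b2 is strictly dominated for General C.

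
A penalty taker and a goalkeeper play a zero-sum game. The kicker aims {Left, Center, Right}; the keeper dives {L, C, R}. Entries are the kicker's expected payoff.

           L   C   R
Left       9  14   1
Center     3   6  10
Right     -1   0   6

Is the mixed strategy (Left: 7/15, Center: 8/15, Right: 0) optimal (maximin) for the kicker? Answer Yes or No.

Yes

Against L this mix gives (7/15)·9 + (8/15)·3 = 29/5.
Against C this mix gives (7/15)·14 + (8/15)·6 = 146/15.
Against R this mix gives (7/15)·1 + (8/15)·10 = 29/5.
All of the keeper's active replies (L, R) yield 29/5, and no column does worse for the kicker. The mix makes the keeper indifferent and guarantees 29/5, so it is optimal.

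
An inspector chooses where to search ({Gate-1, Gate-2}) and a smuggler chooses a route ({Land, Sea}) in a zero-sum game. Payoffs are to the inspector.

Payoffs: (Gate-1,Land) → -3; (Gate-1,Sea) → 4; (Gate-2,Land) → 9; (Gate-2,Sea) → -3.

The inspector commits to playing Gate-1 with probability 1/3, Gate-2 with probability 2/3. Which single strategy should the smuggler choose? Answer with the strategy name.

If the smuggler plays Land, the inspector's expected payoff is (1/3)·(-3) + (2/3)·9 = 5.
If the smuggler plays Sea, the inspector's expected payoff is (1/3)·4 + (2/3)·(-3) = -2/3.
The smuggler minimizes the inspector's payoff; the smallest is -2/3, so the best response is Sea.

Sea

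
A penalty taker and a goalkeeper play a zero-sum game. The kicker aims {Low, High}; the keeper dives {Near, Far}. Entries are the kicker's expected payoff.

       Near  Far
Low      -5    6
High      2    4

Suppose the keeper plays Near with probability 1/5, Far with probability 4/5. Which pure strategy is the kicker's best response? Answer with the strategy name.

Expected payoff of Low: (1/5)·(-5) + (4/5)·6 = 19/5.
Expected payoff of High: (1/5)·2 + (4/5)·4 = 18/5.
The largest is 19/5, so the kicker's best response is Low.

Low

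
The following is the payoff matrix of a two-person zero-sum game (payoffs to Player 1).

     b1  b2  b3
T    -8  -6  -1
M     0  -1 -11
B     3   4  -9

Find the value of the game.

Row minima: T → -8, M → -11, B → -9; maximin = -8.
Column maxima: b1 → 3, b2 → 4, b3 → -1; minimax = -1.
-8 ≠ -1, so there is no saddle point; optimal play is mixed.
M is strictly dominated by B, so Player 1 never plays it.
With M eliminated, b2 is strictly dominated by b1 (it gives Player 1 strictly more in every remaining row), so Player 2 never plays it.
On the remaining 2×2 (T, B vs b1, b3):
Let Player 1 play T with probability p. Expected payoff against b1: (-8)p + 3(1−p) = −11p + 3; against b3: (-1)p + (-9)(1−p) = 8p − 9.
Setting these equal: −11p + 3 = 8p − 9 ⇒ −19p = -12 ⇒ p = 12/19, and the value is (-11)·(12/19) + 3 = -75/19.
For Player 2: with q = P(b1), equating T's and B's payoffs gives −7q − 1 = 12q − 9 ⇒ q = 8/19.

-75/19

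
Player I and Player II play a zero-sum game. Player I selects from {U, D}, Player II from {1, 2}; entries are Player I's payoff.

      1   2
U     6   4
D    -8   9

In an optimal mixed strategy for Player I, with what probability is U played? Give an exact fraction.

17/19

Row minima: U → 4, D → -8; maximin = 4.
Column maxima: 1 → 6, 2 → 9; minimax = 6.
4 ≠ 6, so there is no saddle point; optimal play is mixed.
Let Player I play U with probability p. Expected payoff against 1: 6p + (-8)(1−p) = 14p − 8; against 2: 4p + 9(1−p) = −5p + 9.
Setting these equal: 14p − 8 = −5p + 9 ⇒ 19p = 17 ⇒ p = 17/19, and the value is (14)·(17/19) − 8 = 86/19.
For Player II: with q = P(1), equating U's and D's payoffs gives 2q + 4 = −17q + 9 ⇒ q = 5/19.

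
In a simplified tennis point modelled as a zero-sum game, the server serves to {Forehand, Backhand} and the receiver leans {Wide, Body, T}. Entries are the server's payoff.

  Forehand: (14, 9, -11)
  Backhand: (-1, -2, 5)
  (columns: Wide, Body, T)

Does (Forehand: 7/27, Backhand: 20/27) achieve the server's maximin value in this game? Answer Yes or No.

Against Wide this mix gives (7/27)·14 + (20/27)·(-1) = 26/9.
Against Body this mix gives (7/27)·9 + (20/27)·(-2) = 23/27.
Against T this mix gives (7/27)·(-11) + (20/27)·5 = 23/27.
All of the receiver's active replies (Body, T) yield 23/27, and no column does worse for the server. The mix makes the receiver indifferent and guarantees 23/27, so it is optimal.

Yes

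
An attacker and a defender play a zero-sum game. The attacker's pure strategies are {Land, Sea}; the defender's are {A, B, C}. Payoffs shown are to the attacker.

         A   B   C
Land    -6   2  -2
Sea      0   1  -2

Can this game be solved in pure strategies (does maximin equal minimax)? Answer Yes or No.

Yes

Row minima: Land → -6, Sea → -2; maximin = -2.
Column maxima: A → 0, B → 2, C → -2; minimax = -2.
maximin = minimax = -2, so a saddle point exists.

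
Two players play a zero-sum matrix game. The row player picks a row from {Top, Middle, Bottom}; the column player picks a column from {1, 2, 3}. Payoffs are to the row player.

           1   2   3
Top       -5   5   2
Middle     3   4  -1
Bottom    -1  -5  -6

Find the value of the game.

1/11

Row minima: Top → -5, Middle → -1, Bottom → -6; maximin = -1.
Column maxima: 1 → 3, 2 → 5, 3 → 2; minimax = 2.
-1 ≠ 2, so there is no saddle point; optimal play is mixed.
Bottom is strictly dominated by Middle, so the row player never plays it.
With Bottom eliminated, 2 is strictly dominated by 1 (it gives the row player strictly more in every remaining row), so the column player never plays it.
On the remaining 2×2 (Top, Middle vs 1, 3):
Let the row player play Top with probability p. Expected payoff against 1: (-5)p + 3(1−p) = −8p + 3; against 3: 2p + (-1)(1−p) = 3p − 1.
Setting these equal: −8p + 3 = 3p − 1 ⇒ −11p = -4 ⇒ p = 4/11, and the value is (-8)·(4/11) + 3 = 1/11.
For the column player: with q = P(1), equating Top's and Middle's payoffs gives −7q + 2 = 4q − 1 ⇒ q = 3/11.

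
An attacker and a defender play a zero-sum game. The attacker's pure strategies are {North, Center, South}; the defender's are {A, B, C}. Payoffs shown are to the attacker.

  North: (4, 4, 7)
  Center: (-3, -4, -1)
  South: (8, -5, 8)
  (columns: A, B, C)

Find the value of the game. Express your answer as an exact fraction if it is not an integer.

4

Row minima: North → 4, Center → -4, South → -5; maximin = 4.
Column maxima: A → 8, B → 4, C → 8; minimax = 4.
Since maximin = minimax = 4, there is a saddle point and the value is 4.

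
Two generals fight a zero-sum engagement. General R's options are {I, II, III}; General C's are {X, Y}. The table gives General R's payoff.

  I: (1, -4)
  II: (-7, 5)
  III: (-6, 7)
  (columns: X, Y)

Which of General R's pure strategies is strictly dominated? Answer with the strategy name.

III gives a strictly higher payoff than II against every column: -6 > -7, 7 > 5.
So II is strictly dominated and General R never plays it.

II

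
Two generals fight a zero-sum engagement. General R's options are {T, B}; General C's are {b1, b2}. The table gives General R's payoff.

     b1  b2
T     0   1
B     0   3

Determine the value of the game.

Row minima: T → 0, B → 0; maximin = 0.
Column maxima: b1 → 0, b2 → 3; minimax = 0.
Since maximin = minimax = 0, there is a saddle point and the value is 0.

0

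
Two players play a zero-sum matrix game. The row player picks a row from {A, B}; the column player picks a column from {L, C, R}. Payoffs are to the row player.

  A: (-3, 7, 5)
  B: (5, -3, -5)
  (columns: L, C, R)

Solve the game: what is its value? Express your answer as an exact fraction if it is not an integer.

Row minima: A → -3, B → -5; maximin = -3.
Column maxima: L → 5, C → 7, R → 5; minimax = 5.
-3 ≠ 5, so there is no saddle point; optimal play is mixed.
C is strictly dominated by R (it gives the row player strictly more in every row), so the column player never plays it.
On the remaining 2×2 (A, B vs L, R):
Let the row player play A with probability p. Expected payoff against L: (-3)p + 5(1−p) = −8p + 5; against R: 5p + (-5)(1−p) = 10p − 5.
Setting these equal: −8p + 5 = 10p − 5 ⇒ −18p = -10 ⇒ p = 5/9, and the value is (-8)·(5/9) + 5 = 5/9.
For the column player: with q = P(L), equating A's and B's payoffs gives −8q + 5 = 10q − 5 ⇒ q = 5/9.

5/9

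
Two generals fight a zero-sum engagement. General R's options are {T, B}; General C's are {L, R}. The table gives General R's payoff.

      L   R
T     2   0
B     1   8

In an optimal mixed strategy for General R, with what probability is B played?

2/9

Row minima: T → 0, B → 1; maximin = 1.
Column maxima: L → 2, R → 8; minimax = 2.
1 ≠ 2, so there is no saddle point; optimal play is mixed.
Let General R play T with probability p. Expected payoff against L: 2p + 1(1−p) = p + 1; against R: 0p + 8(1−p) = −8p + 8.
Setting these equal: p + 1 = −8p + 8 ⇒ 9p = 7 ⇒ p = 7/9, and the value is (1)·(7/9) + 1 = 16/9.
For General C: with q = P(L), equating T's and B's payoffs gives 2q = −7q + 8 ⇒ q = 8/9.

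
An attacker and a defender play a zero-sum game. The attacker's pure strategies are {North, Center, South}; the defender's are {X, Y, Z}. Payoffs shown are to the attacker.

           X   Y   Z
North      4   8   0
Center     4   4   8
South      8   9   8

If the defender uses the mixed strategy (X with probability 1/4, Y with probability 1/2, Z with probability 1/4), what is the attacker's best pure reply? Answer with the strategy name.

South

Expected payoff of North: (1/4)·4 + (1/2)·8 + (1/4)·0 = 5.
Expected payoff of Center: (1/4)·4 + (1/2)·4 + (1/4)·8 = 5.
Expected payoff of South: (1/4)·8 + (1/2)·9 + (1/4)·8 = 17/2.
The largest is 17/2, so the attacker's best response is South.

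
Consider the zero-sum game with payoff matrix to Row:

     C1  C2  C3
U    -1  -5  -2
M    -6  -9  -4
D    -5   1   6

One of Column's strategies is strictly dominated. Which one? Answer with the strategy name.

C3

C2 holds Row's payoff strictly below C3 in every row: -5 < -2, -9 < -4, 1 < 6.
So C3 is strictly dominated for Column.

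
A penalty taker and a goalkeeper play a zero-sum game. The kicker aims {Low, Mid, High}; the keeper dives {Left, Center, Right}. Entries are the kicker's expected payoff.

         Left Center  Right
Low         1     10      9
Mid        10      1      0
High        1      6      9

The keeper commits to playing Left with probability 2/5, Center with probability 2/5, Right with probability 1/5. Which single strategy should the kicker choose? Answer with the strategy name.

Low

Expected payoff of Low: (2/5)·1 + (2/5)·10 + (1/5)·9 = 31/5.
Expected payoff of Mid: (2/5)·10 + (2/5)·1 + (1/5)·0 = 22/5.
Expected payoff of High: (2/5)·1 + (2/5)·6 + (1/5)·9 = 23/5.
The largest is 31/5, so the kicker's best response is Low.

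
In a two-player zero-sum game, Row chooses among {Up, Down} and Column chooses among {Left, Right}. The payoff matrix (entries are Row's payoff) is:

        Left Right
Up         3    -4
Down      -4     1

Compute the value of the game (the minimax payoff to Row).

Row minima: Up → -4, Down → -4; maximin = -4.
Column maxima: Left → 3, Right → 1; minimax = 1.
-4 ≠ 1, so there is no saddle point; optimal play is mixed.
Let Row play Up with probability p. Expected payoff against Left: 3p + (-4)(1−p) = 7p − 4; against Right: (-4)p + 1(1−p) = −5p + 1.
Setting these equal: 7p − 4 = −5p + 1 ⇒ 12p = 5 ⇒ p = 5/12, and the value is (7)·(5/12) − 4 = -13/12.
For Column: with q = P(Left), equating Up's and Down's payoffs gives 7q − 4 = −5q + 1 ⇒ q = 5/12.

-13/12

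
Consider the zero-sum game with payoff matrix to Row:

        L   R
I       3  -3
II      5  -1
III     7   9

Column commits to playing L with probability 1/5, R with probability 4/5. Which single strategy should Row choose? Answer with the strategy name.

III

Expected payoff of I: (1/5)·3 + (4/5)·(-3) = -9/5.
Expected payoff of II: (1/5)·5 + (4/5)·(-1) = 1/5.
Expected payoff of III: (1/5)·7 + (4/5)·9 = 43/5.
The largest is 43/5, so Row's best response is III.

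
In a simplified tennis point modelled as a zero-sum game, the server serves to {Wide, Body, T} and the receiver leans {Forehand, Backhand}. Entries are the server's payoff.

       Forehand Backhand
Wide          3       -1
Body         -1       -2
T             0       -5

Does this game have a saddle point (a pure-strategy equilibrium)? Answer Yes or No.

Yes

Row minima: Wide → -1, Body → -2, T → -5; maximin = -1.
Column maxima: Forehand → 3, Backhand → -1; minimax = -1.
maximin = minimax = -1, so a saddle point exists.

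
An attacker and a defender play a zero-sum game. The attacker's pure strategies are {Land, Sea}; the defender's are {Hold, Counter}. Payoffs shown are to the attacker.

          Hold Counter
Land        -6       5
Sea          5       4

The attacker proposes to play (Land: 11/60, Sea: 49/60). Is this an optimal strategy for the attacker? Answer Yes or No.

No

Against Hold this mix gives (11/60)·(-6) + (49/60)·5 = 179/60.
Against Counter this mix gives (11/60)·5 + (49/60)·4 = 251/60.
The defender will play Hold, holding the attacker to 179/60. Shifting weight toward the row that does better against Hold would raise this floor (the equalizing mix achieves 49/12 against both Hold and Counter), so the proposed strategy is not optimal.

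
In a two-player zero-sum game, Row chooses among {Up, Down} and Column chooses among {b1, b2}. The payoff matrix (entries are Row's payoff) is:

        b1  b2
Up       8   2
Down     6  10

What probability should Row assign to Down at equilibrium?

Row minima: Up → 2, Down → 6; maximin = 6.
Column maxima: b1 → 8, b2 → 10; minimax = 8.
6 ≠ 8, so there is no saddle point; optimal play is mixed.
Let Row play Up with probability p. Expected payoff against b1: 8p + 6(1−p) = 2p + 6; against b2: 2p + 10(1−p) = −8p + 10.
Setting these equal: 2p + 6 = −8p + 10 ⇒ 10p = 4 ⇒ p = 2/5, and the value is (2)·(2/5) + 6 = 34/5.
For Column: with q = P(b1), equating Up's and Down's payoffs gives 6q + 2 = −4q + 10 ⇒ q = 4/5.

3/5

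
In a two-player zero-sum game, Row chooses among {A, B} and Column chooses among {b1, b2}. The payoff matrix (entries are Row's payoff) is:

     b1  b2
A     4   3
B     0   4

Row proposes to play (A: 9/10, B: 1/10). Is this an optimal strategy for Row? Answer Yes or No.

No

Against b1 this mix gives (9/10)·4 + (1/10)·0 = 18/5.
Against b2 this mix gives (9/10)·3 + (1/10)·4 = 31/10.
Column will play b2, holding Row to 31/10. Shifting weight toward the row that does better against b2 would raise this floor (the equalizing mix achieves 16/5 against both b2 and b1), so the proposed strategy is not optimal.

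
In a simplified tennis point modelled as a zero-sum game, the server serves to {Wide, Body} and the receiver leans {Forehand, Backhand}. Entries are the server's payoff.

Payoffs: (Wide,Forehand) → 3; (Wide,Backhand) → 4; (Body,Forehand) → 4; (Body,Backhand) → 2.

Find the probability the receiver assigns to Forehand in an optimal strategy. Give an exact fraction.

2/3

Row minima: Wide → 3, Body → 2; maximin = 3.
Column maxima: Forehand → 4, Backhand → 4; minimax = 4.
3 ≠ 4, so there is no saddle point; optimal play is mixed.
Let the server play Wide with probability p. Expected payoff against Forehand: 3p + 4(1−p) = −p + 4; against Backhand: 4p + 2(1−p) = 2p + 2.
Setting these equal: −p + 4 = 2p + 2 ⇒ −3p = -2 ⇒ p = 2/3, and the value is (-1)·(2/3) + 4 = 10/3.
For the receiver: with q = P(Forehand), equating Wide's and Body's payoffs gives −q + 4 = 2q + 2 ⇒ q = 2/3.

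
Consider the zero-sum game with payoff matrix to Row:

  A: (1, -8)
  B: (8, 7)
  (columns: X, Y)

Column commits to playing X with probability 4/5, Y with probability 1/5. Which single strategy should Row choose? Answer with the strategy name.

Expected payoff of A: (4/5)·1 + (1/5)·(-8) = -4/5.
Expected payoff of B: (4/5)·8 + (1/5)·7 = 39/5.
The largest is 39/5, so Row's best response is B.

B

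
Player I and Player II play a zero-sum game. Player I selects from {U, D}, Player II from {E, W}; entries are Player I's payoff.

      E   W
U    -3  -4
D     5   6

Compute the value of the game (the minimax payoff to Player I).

5

Row minima: U → -4, D → 5; maximin = 5.
Column maxima: E → 5, W → 6; minimax = 5.
Since maximin = minimax = 5, there is a saddle point and the value is 5.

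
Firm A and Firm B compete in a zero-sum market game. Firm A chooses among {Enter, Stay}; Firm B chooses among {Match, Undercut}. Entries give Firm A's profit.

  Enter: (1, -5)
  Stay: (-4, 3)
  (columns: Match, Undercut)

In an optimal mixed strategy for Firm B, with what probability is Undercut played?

Row minima: Enter → -5, Stay → -4; maximin = -4.
Column maxima: Match → 1, Undercut → 3; minimax = 1.
-4 ≠ 1, so there is no saddle point; optimal play is mixed.
Let Firm A play Enter with probability p. Expected payoff against Match: 1p + (-4)(1−p) = 5p − 4; against Undercut: (-5)p + 3(1−p) = −8p + 3.
Setting these equal: 5p − 4 = −8p + 3 ⇒ 13p = 7 ⇒ p = 7/13, and the value is (5)·(7/13) − 4 = -17/13.
For Firm B: with q = P(Match), equating Enter's and Stay's payoffs gives 6q − 5 = −7q + 3 ⇒ q = 8/13.

5/13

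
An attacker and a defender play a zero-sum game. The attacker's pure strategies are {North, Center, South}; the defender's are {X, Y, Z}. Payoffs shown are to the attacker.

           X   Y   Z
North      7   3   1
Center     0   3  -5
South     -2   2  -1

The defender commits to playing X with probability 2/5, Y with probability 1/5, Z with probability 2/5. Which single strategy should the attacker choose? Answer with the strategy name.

North

Expected payoff of North: (2/5)·7 + (1/5)·3 + (2/5)·1 = 19/5.
Expected payoff of Center: (2/5)·0 + (1/5)·3 + (2/5)·(-5) = -7/5.
Expected payoff of South: (2/5)·(-2) + (1/5)·2 + (2/5)·(-1) = -4/5.
The largest is 19/5, so the attacker's best response is North.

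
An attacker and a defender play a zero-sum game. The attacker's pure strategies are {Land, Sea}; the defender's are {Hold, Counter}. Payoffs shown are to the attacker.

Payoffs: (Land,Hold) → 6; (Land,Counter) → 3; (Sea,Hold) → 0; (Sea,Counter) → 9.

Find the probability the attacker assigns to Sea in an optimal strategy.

1/4

Row minima: Land → 3, Sea → 0; maximin = 3.
Column maxima: Hold → 6, Counter → 9; minimax = 6.
3 ≠ 6, so there is no saddle point; optimal play is mixed.
Let the attacker play Land with probability p. Expected payoff against Hold: 6p + 0(1−p) = 6p; against Counter: 3p + 9(1−p) = −6p + 9.
Setting these equal: 6p = −6p + 9 ⇒ 12p = 9 ⇒ p = 3/4, and the value is (6)·(3/4) = 9/2.
For the defender: with q = P(Hold), equating Land's and Sea's payoffs gives 3q + 3 = −9q + 9 ⇒ q = 1/2.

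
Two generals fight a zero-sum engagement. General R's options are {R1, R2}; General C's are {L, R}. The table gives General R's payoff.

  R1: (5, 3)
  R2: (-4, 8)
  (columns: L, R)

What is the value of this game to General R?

26/7

Row minima: R1 → 3, R2 → -4; maximin = 3.
Column maxima: L → 5, R → 8; minimax = 5.
3 ≠ 5, so there is no saddle point; optimal play is mixed.
Let General R play R1 with probability p. Expected payoff against L: 5p + (-4)(1−p) = 9p − 4; against R: 3p + 8(1−p) = −5p + 8.
Setting these equal: 9p − 4 = −5p + 8 ⇒ 14p = 12 ⇒ p = 6/7, and the value is (9)·(6/7) − 4 = 26/7.
For General C: with q = P(L), equating R1's and R2's payoffs gives 2q + 3 = −12q + 8 ⇒ q = 5/14.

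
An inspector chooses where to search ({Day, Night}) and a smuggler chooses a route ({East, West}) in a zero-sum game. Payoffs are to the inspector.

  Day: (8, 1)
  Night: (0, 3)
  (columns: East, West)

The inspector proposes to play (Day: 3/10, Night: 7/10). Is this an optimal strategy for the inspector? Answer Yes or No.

Yes

Against East this mix gives (3/10)·8 + (7/10)·0 = 12/5.
Against West this mix gives (3/10)·1 + (7/10)·3 = 12/5.
All of the smuggler's active replies (East, West) yield 12/5, and no column does worse for the inspector. The mix makes the smuggler indifferent and guarantees 12/5, so it is optimal.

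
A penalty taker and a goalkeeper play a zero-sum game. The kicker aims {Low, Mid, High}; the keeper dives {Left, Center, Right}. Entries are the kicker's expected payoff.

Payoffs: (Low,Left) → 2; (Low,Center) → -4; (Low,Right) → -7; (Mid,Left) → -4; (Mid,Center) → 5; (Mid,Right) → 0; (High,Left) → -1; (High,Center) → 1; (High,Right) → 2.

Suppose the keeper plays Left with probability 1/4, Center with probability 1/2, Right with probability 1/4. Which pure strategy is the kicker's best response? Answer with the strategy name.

Expected payoff of Low: (1/4)·2 + (1/2)·(-4) + (1/4)·(-7) = -13/4.
Expected payoff of Mid: (1/4)·(-4) + (1/2)·5 + (1/4)·0 = 3/2.
Expected payoff of High: (1/4)·(-1) + (1/2)·1 + (1/4)·2 = 3/4.
The largest is 3/2, so the kicker's best response is Mid.

Mid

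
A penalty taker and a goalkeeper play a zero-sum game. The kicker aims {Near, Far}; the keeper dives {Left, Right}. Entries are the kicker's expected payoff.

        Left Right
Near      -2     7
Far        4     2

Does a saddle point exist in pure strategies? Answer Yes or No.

No

Row minima: Near → -2, Far → 2; maximin = 2.
Column maxima: Left → 4, Right → 7; minimax = 4.
2 ≠ 4, so no pure-strategy equilibrium exists.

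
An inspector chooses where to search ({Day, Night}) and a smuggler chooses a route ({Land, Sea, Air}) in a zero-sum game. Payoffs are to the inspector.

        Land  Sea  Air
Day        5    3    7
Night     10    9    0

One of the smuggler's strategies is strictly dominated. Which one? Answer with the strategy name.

Land

Sea holds the inspector's payoff strictly below Land in every row: 3 < 5, 9 < 10.
So Land is strictly dominated for the smuggler.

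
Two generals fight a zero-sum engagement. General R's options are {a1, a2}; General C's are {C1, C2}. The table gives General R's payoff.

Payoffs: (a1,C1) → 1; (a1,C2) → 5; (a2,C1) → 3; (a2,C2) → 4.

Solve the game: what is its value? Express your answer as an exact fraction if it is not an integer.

Row minima: a1 → 1, a2 → 3; maximin = 3.
Column maxima: C1 → 3, C2 → 5; minimax = 3.
Since maximin = minimax = 3, there is a saddle point and the value is 3.

3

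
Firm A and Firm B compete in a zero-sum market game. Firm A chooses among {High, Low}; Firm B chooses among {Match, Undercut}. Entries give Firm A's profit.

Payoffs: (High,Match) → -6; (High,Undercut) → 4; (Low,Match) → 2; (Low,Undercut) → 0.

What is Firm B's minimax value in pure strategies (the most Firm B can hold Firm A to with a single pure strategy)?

Column maxima: Match → 2, Undercut → 4.
The smallest of these is 2.

2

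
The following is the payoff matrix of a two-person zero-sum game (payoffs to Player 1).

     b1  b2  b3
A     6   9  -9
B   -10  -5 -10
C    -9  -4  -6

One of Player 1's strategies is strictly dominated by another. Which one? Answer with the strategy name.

A gives a strictly higher payoff than B against every column: 6 > -10, 9 > -5, -9 > -10.
So B is strictly dominated and Player 1 never plays it.

B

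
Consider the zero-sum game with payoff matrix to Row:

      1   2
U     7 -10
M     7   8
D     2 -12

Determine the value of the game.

Row minima: U → -10, M → 7, D → -12; maximin = 7.
Column maxima: 1 → 7, 2 → 8; minimax = 7.
Since maximin = minimax = 7, there is a saddle point and the value is 7.

7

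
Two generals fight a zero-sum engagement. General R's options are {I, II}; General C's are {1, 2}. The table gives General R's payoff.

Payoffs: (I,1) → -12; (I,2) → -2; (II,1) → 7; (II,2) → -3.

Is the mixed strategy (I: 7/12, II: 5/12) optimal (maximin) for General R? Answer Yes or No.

No

Against 1 this mix gives (7/12)·(-12) + (5/12)·7 = -49/12.
Against 2 this mix gives (7/12)·(-2) + (5/12)·(-3) = -29/12.
General C will play 1, holding General R to -49/12. Shifting weight toward the row that does better against 1 would raise this floor (the equalizing mix achieves -5/2 against both 1 and 2), so the proposed strategy is not optimal.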